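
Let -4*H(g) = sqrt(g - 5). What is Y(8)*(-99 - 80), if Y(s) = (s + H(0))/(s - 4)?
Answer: -358 + 179*I*sqrt(5)/16 ≈ -358.0 + 25.016*I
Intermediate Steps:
H(g) = -sqrt(-5 + g)/4 (H(g) = -sqrt(g - 5)/4 = -sqrt(-5 + g)/4)
Y(s) = (s - I*sqrt(5)/4)/(-4 + s) (Y(s) = (s - sqrt(-5 + 0)/4)/(s - 4) = (s - I*sqrt(5)/4)/(-4 + s))
Y(8)*(-99 - 80) = ((8 - I*sqrt(5)/4)/(-4 + 8))*(-99 - 80) = ((8 - I*sqrt(5)/4)/4)*(-179) = (2 - I*sqrt(5)/16)*(-179) = -358 + 179*I*sqrt(5)/16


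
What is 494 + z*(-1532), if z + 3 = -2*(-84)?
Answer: -252286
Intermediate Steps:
z = 165 (z = -3 - 2*(-84) = -3 + 168 = 165)
494 + z*(-1532) = 494 + 165*(-1532) = 494 - 252780 = -252286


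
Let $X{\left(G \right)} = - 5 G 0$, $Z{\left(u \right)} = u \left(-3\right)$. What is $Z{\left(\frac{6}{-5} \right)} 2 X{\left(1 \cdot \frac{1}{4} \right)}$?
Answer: $0$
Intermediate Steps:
$Z{\left(u \right)} = - 3 u$
$X{\left(G \right)} = 0$
$Z{\left(\frac{6}{-5} \right)} 2 X{\left(1 \cdot \frac{1}{4} \right)} = - 3 \frac{6}{-5} \cdot 2 \cdot 0 = - 3 \cdot 6 \left(- \frac{1}{5}\right) 2 \cdot 0 = \left(-3\right) \left(- \frac{6}{5}\right) 2 \cdot 0 = \frac{18}{5} \cdot 2 \cdot 0 = \frac{36}{5} \cdot 0 = 0$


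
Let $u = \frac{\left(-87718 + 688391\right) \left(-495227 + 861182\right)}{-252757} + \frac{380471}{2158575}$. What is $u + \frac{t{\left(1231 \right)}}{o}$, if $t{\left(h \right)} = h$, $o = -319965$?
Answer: $- \frac{10121481106692810216953}{11638085692337025} \approx -8.6969 \cdot 10^{5}$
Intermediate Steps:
$u = - \frac{474496322812697578}{545594941275}$ ($u = 600673 \cdot 365955 \left(- \frac{1}{252757}\right) + 380471 \cdot \frac{1}{2158575} = 219819287715 \left(- \frac{1}{252757}\right) + \frac{380471}{2158575} = - \frac{219819287715}{252757} + \frac{380471}{2158575} = - \frac{474496322812697578}{545594941275} \approx -8.6969 \cdot 10^{5}$)
$u + \frac{t{\left(1231 \right)}}{o} = - \frac{474496322812697578}{545594941275} + \frac{1231}{-319965} = - \frac{474496322812697578}{545594941275} + 1231 \left(- \frac{1}{319965}\right) = - \frac{474496322812697578}{545594941275} - \frac{1231}{319965} = - \frac{10121481106692810216953}{11638085692337025}$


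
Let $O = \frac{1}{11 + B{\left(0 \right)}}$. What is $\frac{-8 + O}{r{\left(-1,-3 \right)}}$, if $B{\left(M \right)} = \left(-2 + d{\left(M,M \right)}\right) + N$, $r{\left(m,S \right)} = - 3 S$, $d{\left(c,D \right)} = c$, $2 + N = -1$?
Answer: $- \frac{47}{54} \approx -0.87037$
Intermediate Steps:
$N = -3$ ($N = -2 - 1 = -3$)
$B{\left(M \right)} = -5 + M$ ($B{\left(M \right)} = \left(-2 + M\right) - 3 = -5 + M$)
$O = \frac{1}{6}$ ($O = \frac{1}{11 + \left(-5 + 0\right)} = \frac{1}{11 - 5} = \frac{1}{6} \approx 0.16667$)
$\frac{-8 + O}{r{\left(-1,-3 \right)}} = \frac{-8 + \frac{1}{6}}{\left(-3\right) \left(-3\right)} = - \frac{47}{6 \cdot 9} = \left(- \frac{47}{6}\right) \frac{1}{9} = - \frac{47}{54}$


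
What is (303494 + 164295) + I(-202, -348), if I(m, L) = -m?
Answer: 467991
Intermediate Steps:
(303494 + 164295) + I(-202, -348) = (303494 + 164295) - 1*(-202) = 467789 + 202 = 467991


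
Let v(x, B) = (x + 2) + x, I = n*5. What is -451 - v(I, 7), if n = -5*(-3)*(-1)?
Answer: -303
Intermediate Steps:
n = -15 (n = 15*(-1) = -15)
I = -75 (I = -15*5 = -75)
v(x, B) = 2 + 2*x (v(x, B) = (2 + x) + x = 2 + 2*x)
-451 - v(I, 7) = -451 - (2 + 2*(-75)) = -451 - (2 - 150) = -451 - 1*(-148) = -451 + 148 = -303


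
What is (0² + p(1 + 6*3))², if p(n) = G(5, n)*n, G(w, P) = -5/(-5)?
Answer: 361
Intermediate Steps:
G(w, P) = 1 (G(w, P) = -5*(-⅕) = 1)
p(n) = n (p(n) = 1*n = n)
(0² + p(1 + 6*3))² = (0² + (1 + 6*3))² = (0 + (1 + 18))² = (0 + 19)² = 19² = 361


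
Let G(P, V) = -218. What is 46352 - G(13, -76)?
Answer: 46570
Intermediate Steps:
46352 - G(13, -76) = 46352 - 1*(-218) = 46352 + 218 = 46570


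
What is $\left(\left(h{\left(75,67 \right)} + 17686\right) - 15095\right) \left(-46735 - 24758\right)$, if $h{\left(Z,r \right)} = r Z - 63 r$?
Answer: $-242718735$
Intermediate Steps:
$h{\left(Z,r \right)} = - 63 r + Z r$ ($h{\left(Z,r \right)} = Z r - 63 r = - 63 r + Z r$)
$\left(\left(h{\left(75,67 \right)} + 17686\right) - 15095\right) \left(-46735 - 24758\right) = \left(\left(67 \left(-63 + 75\right) + 17686\right) - 15095\right) \left(-46735 - 24758\right) = \left(\left(67 \cdot 12 + 17686\right) - 15095\right) \left(-71493\right) = \left(\left(804 + 17686\right) - 15095\right) \left(-71493\right) = \left(18490 - 15095\right) \left(-71493\right) = 3395 \left(-71493\right) = -242718735$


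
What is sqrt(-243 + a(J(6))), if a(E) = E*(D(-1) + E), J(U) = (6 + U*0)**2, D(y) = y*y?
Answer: 33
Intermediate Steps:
D(y) = y**2
J(U) = 36 (J(U) = (6 + 0)**2 = 6**2 = 36)
a(E) = E*(1 + E) (a(E) = E*((-1)**2 + E) = E*(1 + E))
sqrt(-243 + a(J(6))) = sqrt(-243 + 36*(1 + 36)) = sqrt(-243 + 36*37) = sqrt(-243 + 1332) = sqrt(1089) = 33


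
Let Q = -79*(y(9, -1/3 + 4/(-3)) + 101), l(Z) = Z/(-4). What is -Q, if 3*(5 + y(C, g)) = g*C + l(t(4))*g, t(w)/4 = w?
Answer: 66281/9 ≈ 7364.6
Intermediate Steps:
t(w) = 4*w
l(Z) = -Z/4 (l(Z) = Z*(-¼) = -Z/4)
y(C, g) = -5 - 4*g/3 + C*g/3 (y(C, g) = -5 + (g*C + (-4)*g)/3 = -5 + (C*g + (-¼*16)*g)/3 = -5 + (C*g - 4*g)/3 = -5 + (-4*g + C*g)/3 = -5 + (-4*g/3 + C*g/3) = -5 - 4*g/3 + C*g/3)
Q = -66281/9 (Q = -79*((-5 - 4*(-1/3 + 4/(-3))/3 + (⅓)*9*(-1/3 + 4/(-3))) + 101) = -79*((-5 - 4*(-1*⅓ + 4*(-⅓))/3 + (⅓)*9*(-1*⅓ + 4*(-⅓))) + 101) = -79*((-5 - 4*(-⅓ - 4/3)/3 + (⅓)*9*(-⅓ - 4/3)) + 101) = -79*((-5 - 4/3*(-5/3) + (⅓)*9*(-5/3)) + 101) = -79*((-5 + 20/9 - 5) + 101) = -79*(-70/9 + 101) = -79*839/9 = -66281/9 ≈ -7364.6)
-Q = -1*(-66281/9) = 66281/9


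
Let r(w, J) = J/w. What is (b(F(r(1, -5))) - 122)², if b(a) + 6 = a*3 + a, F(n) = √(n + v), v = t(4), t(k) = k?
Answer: 16368 - 1024*I ≈ 16368.0 - 1024.0*I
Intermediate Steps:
v = 4
F(n) = √(4 + n) (F(n) = √(n + 4) = √(4 + n))
b(a) = -6 + 4*a (b(a) = -6 + (a*3 + a) = -6 + (3*a + a) = -6 + 4*a)
(b(F(r(1, -5))) - 122)² = ((-6 + 4*√(4 - 5/1)) - 122)² = ((-6 + 4*√(4 - 5*1)) - 122)² = ((-6 + 4*√(4 - 5)) - 122)² = ((-6 + 4*√(-1)) - 122)² = ((-6 + 4*I) - 122)² = (-128 + 4*I)²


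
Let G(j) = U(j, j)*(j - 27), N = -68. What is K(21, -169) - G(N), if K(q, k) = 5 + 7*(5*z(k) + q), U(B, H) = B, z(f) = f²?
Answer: 993327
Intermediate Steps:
G(j) = j*(-27 + j) (G(j) = j*(j - 27) = j*(-27 + j))
K(q, k) = 5 + 7*q + 35*k² (K(q, k) = 5 + 7*(5*k² + q) = 5 + 7*(q + 5*k²) = 5 + (7*q + 35*k²) = 5 + 7*q + 35*k²)
K(21, -169) - G(N) = (5 + 7*21 + 35*(-169)²) - (-68)*(-27 - 68) = (5 + 147 + 35*28561) - (-68)*(-95) = (5 + 147 + 999635) - 1*6460 = 999787 - 6460 = 993327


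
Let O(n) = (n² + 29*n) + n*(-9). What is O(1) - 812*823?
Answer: -668255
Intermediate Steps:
O(n) = n² + 20*n (O(n) = (n² + 29*n) - 9*n = n² + 20*n)
O(1) - 812*823 = 1*(20 + 1) - 812*823 = 1*21 - 668276 = 21 - 668276 = -668255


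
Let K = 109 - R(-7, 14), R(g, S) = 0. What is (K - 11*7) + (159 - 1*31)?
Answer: 160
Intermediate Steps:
K = 109 (K = 109 - 1*0 = 109 + 0 = 109)
(K - 11*7) + (159 - 1*31) = (109 - 11*7) + (159 - 1*31) = (109 - 77) + (159 - 31) = 32 + 128 = 160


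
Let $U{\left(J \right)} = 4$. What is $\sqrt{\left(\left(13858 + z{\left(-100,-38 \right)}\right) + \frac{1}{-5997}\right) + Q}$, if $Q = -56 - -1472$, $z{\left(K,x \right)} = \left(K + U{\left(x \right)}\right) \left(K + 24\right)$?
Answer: $\frac{\sqrt{811707677133}}{5997} \approx 150.23$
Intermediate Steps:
$z{\left(K,x \right)} = \left(4 + K\right) \left(24 + K\right)$ ($z{\left(K,x \right)} = \left(K + 4\right) \left(K + 24\right) = \left(4 + K\right) \left(24 + K\right)$)
$Q = 1416$ ($Q = -56 + 1472 = 1416$)
$\sqrt{\left(\left(13858 + z{\left(-100,-38 \right)}\right) + \frac{1}{-5997}\right) + Q} = \sqrt{\left(\left(13858 + \left(96 + \left(-100\right)^{2} + 28 \left(-100\right)\right)\right) + \frac{1}{-5997}\right) + 1416} = \sqrt{\left(\left(13858 + \left(96 + 10000 - 2800\right)\right) - \frac{1}{5997}\right) + 1416} = \sqrt{\left(\left(13858 + 7296\right) - \frac{1}{5997}\right) + 1416} = \sqrt{\left(21154 - \frac{1}{5997}\right) + 1416} = \sqrt{\frac{126860537}{5997} + 1416} = \sqrt{\frac{135352289}{5997}} = \frac{\sqrt{811707677133}}{5997}$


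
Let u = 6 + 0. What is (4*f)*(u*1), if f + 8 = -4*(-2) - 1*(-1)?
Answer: 24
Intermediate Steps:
f = 1 (f = -8 + (-4*(-2) - 1*(-1)) = -8 + (8 + 1) = -8 + 9 = 1)
u = 6
(4*f)*(u*1) = (4*1)*(6*1) = 4*6 = 24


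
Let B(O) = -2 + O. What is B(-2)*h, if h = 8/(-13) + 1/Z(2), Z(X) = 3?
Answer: 44/39 ≈ 1.1282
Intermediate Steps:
h = -11/39 (h = 8/(-13) + 1/3 = 8*(-1/13) + 1*(1/3) = -8/13 + 1/3 = -11/39 ≈ -0.28205)
B(-2)*h = (-2 - 2)*(-11/39) = -4*(-11/39) = 44/39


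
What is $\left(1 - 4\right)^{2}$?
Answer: $9$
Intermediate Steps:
$\left(1 - 4\right)^{2} = \left(-3\right)^{2} = 9$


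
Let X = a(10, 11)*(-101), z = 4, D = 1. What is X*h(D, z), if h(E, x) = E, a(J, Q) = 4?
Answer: -404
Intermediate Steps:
X = -404 (X = 4*(-101) = -404)
X*h(D, z) = -404*1 = -404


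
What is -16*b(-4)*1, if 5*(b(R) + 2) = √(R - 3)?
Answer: 32 - 16*I*√7/5 ≈ 32.0 - 8.4664*I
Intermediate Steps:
b(R) = -2 + √(-3 + R)/5 (b(R) = -2 + √(R - 3)/5 = -2 + √(-3 + R)/5)
-16*b(-4)*1 = -16*(-2 + √(-3 - 4)/5)*1 = -16*(-2 + √(-7)/5)*1 = -16*(-2 + (I*√7)/5)*1 = -16*(-2 + I*√7/5)*1 = (32 - 16*I*√7/5)*1 = 32 - 16*I*√7/5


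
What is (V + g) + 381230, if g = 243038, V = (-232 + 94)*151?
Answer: 603430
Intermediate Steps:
V = -20838 (V = -138*151 = -20838)
(V + g) + 381230 = (-20838 + 243038) + 381230 = 222200 + 381230 = 603430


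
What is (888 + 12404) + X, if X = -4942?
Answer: 8350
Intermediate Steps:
(888 + 12404) + X = (888 + 12404) - 4942 = 13292 - 4942 = 8350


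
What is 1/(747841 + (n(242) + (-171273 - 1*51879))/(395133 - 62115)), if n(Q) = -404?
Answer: 166509/124522145291 ≈ 1.3372e-6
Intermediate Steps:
1/(747841 + (n(242) + (-171273 - 1*51879))/(395133 - 62115)) = 1/(747841 + (-404 + (-171273 - 1*51879))/(395133 - 62115)) = 1/(747841 + (-404 + (-171273 - 51879))/333018) = 1/(747841 + (-404 - 223152)*(1/333018)) = 1/(747841 - 223556*1/333018) = 1/(747841 - 111778/166509) = 1/(124522145291/166509) = 166509/124522145291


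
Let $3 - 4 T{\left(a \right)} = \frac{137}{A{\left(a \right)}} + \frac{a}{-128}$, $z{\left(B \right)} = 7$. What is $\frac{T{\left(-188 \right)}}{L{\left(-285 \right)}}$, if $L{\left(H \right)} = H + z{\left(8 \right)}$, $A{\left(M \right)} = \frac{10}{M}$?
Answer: $- \frac{412341}{177920} \approx -2.3176$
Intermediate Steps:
$L{\left(H \right)} = 7 + H$ ($L{\left(H \right)} = H + 7 = 7 + H$)
$T{\left(a \right)} = \frac{3}{4} - \frac{8763 a}{2560}$ ($T{\left(a \right)} = \frac{3}{4} - \frac{\frac{137}{10 \frac{1}{a}} + \frac{a}{-128}}{4} = \frac{3}{4} - \frac{137 \frac{a}{10} + a \left(- \frac{1}{128}\right)}{4} = \frac{3}{4} - \frac{\frac{137 a}{10} - \frac{a}{128}}{4} = \frac{3}{4} - \frac{\frac{8763}{640} a}{4} = \frac{3}{4} - \frac{8763 a}{2560}$)
$\frac{T{\left(-188 \right)}}{L{\left(-285 \right)}} = \frac{\frac{3}{4} - - \frac{411861}{640}}{7 - 285} = \frac{\frac{3}{4} + \frac{411861}{640}}{-278} = \frac{412341}{640} \left(- \frac{1}{278}\right) = - \frac{412341}{177920}$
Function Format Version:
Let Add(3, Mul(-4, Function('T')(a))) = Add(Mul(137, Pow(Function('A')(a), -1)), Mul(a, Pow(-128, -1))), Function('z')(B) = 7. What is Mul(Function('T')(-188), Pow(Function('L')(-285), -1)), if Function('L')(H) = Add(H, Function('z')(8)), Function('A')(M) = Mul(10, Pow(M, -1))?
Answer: Rational(-412341, 177920) ≈ -2.3176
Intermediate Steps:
Function('L')(H) = Add(7, H) (Function('L')(H) = Add(H, 7) = Add(7, H))
Function('T')(a) = Add(Rational(3, 4), Mul(Rational(-8763, 2560), a)) (Function('T')(a) = Add(Rational(3, 4), Mul(Rational(-1, 4), Add(Mul(137, Pow(Mul(10, Pow(a, -1)), -1)), Mul(a, Pow(-128, -1))))) = Add(Rational(3, 4), Mul(Rational(-1, 4), Add(Mul(137, Mul(Rational(1, 10), a)), Mul(a, Rational(-1, 128))))) = Add(Rational(3, 4), Mul(Rational(-1, 4), Add(Mul(Rational(137, 10), a), Mul(Rational(-1, 128), a)))) = Add(Rational(3, 4), Mul(Rational(-1, 4), Mul(Rational(8763, 640), a))) = Add(Rational(3, 4), Mul(Rational(-8763, 2560), a)))
Mul(Function('T')(-188), Pow(Function('L')(-285), -1)) = Mul(Add(Rational(3, 4), Mul(Rational(-8763, 2560), -188)), Pow(Add(7, -285), -1)) = Mul(Add(Rational(3, 4), Rational(411861, 640)), Pow(-278, -1)) = Mul(Rational(412341, 640), Rational(-1, 278)) = Rational(-412341, 177920)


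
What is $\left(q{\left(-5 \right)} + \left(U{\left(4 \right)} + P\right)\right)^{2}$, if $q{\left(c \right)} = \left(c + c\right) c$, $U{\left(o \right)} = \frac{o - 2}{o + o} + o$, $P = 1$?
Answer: $\frac{48841}{16} \approx 3052.6$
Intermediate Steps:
$U{\left(o \right)} = o + \frac{-2 + o}{2 o}$ ($U{\left(o \right)} = \frac{-2 + o}{2 o} + o = o + \frac{-2 + o}{2 o}$)
$q{\left(c \right)} = 2 c^{2}$ ($q{\left(c \right)} = 2 c c = 2 c^{2}$)
$\left(q{\left(-5 \right)} + \left(U{\left(4 \right)} + P\right)\right)^{2} = \left(2 \left(-5\right)^{2} + \left(\left(\frac{1}{2} + 4 - \frac{1}{4}\right) + 1\right)\right)^{2} = \left(2 \cdot 25 + \left(\left(\frac{1}{2} + 4 - \frac{1}{4}\right) + 1\right)\right)^{2} = \left(50 + \left(\left(\frac{1}{2} + 4 - \frac{1}{4}\right) + 1\right)\right)^{2} = \left(50 + \left(\frac{17}{4} + 1\right)\right)^{2} = \left(50 + \frac{21}{4}\right)^{2} = \left(\frac{221}{4}\right)^{2} = \frac{48841}{16}$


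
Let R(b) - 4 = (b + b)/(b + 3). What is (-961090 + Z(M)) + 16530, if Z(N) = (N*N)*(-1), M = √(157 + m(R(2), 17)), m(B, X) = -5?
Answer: -944712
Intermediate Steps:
R(b) = 4 + 2*b/(3 + b) (R(b) = 4 + (b + b)/(b + 3) = 4 + (2*b)/(3 + b) = 4 + 2*b/(3 + b))
M = 2*√38 (M = √(157 - 5) = √152 = 2*√38 ≈ 12.329)
Z(N) = -N² (Z(N) = N²*(-1) = -N²)
(-961090 + Z(M)) + 16530 = (-961090 - (2*√38)²) + 16530 = (-961090 - 1*152) + 16530 = (-961090 - 152) + 16530 = -961242 + 16530 = -944712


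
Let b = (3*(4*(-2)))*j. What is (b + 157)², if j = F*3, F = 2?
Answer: 169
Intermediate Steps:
j = 6 (j = 2*3 = 6)
b = -144 (b = (3*(4*(-2)))*6 = (3*(-8))*6 = -24*6 = -144)
(b + 157)² = (-144 + 157)² = 13² = 169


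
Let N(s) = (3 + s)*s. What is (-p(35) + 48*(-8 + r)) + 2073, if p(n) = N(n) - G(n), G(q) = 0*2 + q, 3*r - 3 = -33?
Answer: -86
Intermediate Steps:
r = -10 (r = 1 + (⅓)*(-33) = 1 - 11 = -10)
G(q) = q (G(q) = 0 + q = q)
N(s) = s*(3 + s)
p(n) = -n + n*(3 + n) (p(n) = n*(3 + n) - n = -n + n*(3 + n))
(-p(35) + 48*(-8 + r)) + 2073 = (-35*(2 + 35) + 48*(-8 - 10)) + 2073 = (-35*37 + 48*(-18)) + 2073 = (-1*1295 - 864) + 2073 = (-1295 - 864) + 2073 = -2159 + 2073 = -86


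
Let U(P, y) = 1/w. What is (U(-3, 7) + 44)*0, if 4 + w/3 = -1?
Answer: 0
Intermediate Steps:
w = -15 (w = -12 + 3*(-1) = -12 - 3 = -15)
U(P, y) = -1/15 (U(P, y) = 1/(-15) = -1/15)
(U(-3, 7) + 44)*0 = (-1/15 + 44)*0 = (659/15)*0 = 0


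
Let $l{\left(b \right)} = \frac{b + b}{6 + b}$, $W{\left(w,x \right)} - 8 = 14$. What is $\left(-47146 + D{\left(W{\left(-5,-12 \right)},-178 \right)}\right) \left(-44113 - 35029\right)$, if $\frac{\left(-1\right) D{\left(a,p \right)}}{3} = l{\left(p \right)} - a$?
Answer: $\frac{160239361394}{43} \approx 3.7265 \cdot 10^{9}$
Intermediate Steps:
$W{\left(w,x \right)} = 22$ ($W{\left(w,x \right)} = 8 + 14 = 22$)
$l{\left(b \right)} = \frac{2 b}{6 + b}$
$D{\left(a,p \right)} = 3 a - \frac{6 p}{6 + p}$ ($D{\left(a,p \right)} = - 3 \left(\frac{2 p}{6 + p} - a\right) = - 3 \left(- a + \frac{2 p}{6 + p}\right) = 3 a - \frac{6 p}{6 + p}$)
$\left(-47146 + D{\left(W{\left(-5,-12 \right)},-178 \right)}\right) \left(-44113 - 35029\right) = \left(-47146 + \frac{3 \left(\left(-2\right) \left(-178\right) + 22 \left(6 - 178\right)\right)}{6 - 178}\right) \left(-44113 - 35029\right) = \left(-47146 + \frac{3 \left(356 + 22 \left(-172\right)\right)}{-172}\right) \left(-79142\right) = \left(-47146 + 3 \left(- \frac{1}{172}\right) \left(356 - 3784\right)\right) \left(-79142\right) = \left(-47146 + 3 \left(- \frac{1}{172}\right) \left(-3428\right)\right) \left(-79142\right) = \left(-47146 + \frac{2571}{43}\right) \left(-79142\right) = \left(- \frac{2024707}{43}\right) \left(-79142\right) = \frac{160239361394}{43}$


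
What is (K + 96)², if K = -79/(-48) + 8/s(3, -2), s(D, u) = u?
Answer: 20205025/2304 ≈ 8769.5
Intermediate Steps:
K = -113/48 (K = -79/(-48) + 8/(-2) = -79*(-1/48) + 8*(-½) = 79/48 - 4 = -113/48 ≈ -2.3542)
(K + 96)² = (-113/48 + 96)² = (4495/48)² = 20205025/2304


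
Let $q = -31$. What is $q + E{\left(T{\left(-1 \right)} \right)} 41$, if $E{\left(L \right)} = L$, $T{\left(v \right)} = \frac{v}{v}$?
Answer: $10$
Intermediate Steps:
$T{\left(v \right)} = 1$
$q + E{\left(T{\left(-1 \right)} \right)} 41 = -31 + 1 \cdot 41 = -31 + 41 = 10$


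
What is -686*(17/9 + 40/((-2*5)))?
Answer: 13034/9 ≈ 1448.2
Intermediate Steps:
-686*(17/9 + 40/((-2*5))) = -686*(17*(1/9) + 40/(-10)) = -686*(17/9 + 40*(-1/10)) = -686*(17/9 - 4) = -686*(-19/9) = 13034/9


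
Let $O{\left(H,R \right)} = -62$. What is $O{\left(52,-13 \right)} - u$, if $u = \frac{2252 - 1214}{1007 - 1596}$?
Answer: $- \frac{35480}{589} \approx -60.238$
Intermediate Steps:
$u = - \frac{1038}{589}$ ($u = \frac{1038}{-589} = 1038 \left(- \frac{1}{589}\right) = - \frac{1038}{589} \approx -1.7623$)
$O{\left(52,-13 \right)} - u = -62 - - \frac{1038}{589} = -62 + \frac{1038}{589} = - \frac{35480}{589}$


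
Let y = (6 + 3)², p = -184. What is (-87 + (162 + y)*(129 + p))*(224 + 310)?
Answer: -7183368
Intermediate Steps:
y = 81 (y = 9² = 81)
(-87 + (162 + y)*(129 + p))*(224 + 310) = (-87 + (162 + 81)*(129 - 184))*(224 + 310) = (-87 + 243*(-55))*534 = (-87 - 13365)*534 = -13452*534 = -7183368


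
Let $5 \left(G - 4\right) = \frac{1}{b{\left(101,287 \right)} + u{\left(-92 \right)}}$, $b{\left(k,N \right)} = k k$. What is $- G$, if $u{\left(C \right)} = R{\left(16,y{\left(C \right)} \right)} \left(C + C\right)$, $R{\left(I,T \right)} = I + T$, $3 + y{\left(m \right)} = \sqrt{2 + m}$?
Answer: $- \frac{426852743}{106712535} - \frac{184 i \sqrt{10}}{106712535} \approx -4.0 - 5.4526 \cdot 10^{-6} i$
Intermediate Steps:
$y{\left(m \right)} = -3 + \sqrt{2 + m}$
$b{\left(k,N \right)} = k^{2}$
$u{\left(C \right)} = 2 C \left(13 + \sqrt{2 + C}\right)$ ($u{\left(C \right)} = \left(16 + \left(-3 + \sqrt{2 + C}\right)\right) \left(C + C\right) = \left(13 + \sqrt{2 + C}\right) 2 C = 2 C \left(13 + \sqrt{2 + C}\right)$)
$G = 4 + \frac{1}{5 \left(7809 - 552 i \sqrt{10}\right)}$ ($G = 4 + \frac{1}{5 \left(101^{2} + 2 \left(-92\right) \left(13 + \sqrt{2 - 92}\right)\right)} = 4 + \frac{1}{5 \left(10201 + 2 \left(-92\right) \left(13 + \sqrt{-90}\right)\right)} = 4 + \frac{1}{5 \left(10201 + 2 \left(-92\right) \left(13 + 3 i \sqrt{10}\right)\right)} = 4 + \frac{1}{5 \left(10201 - \left(2392 + 552 i \sqrt{10}\right)\right)} = 4 + \frac{1}{5 \left(7809 - 552 i \sqrt{10}\right)} \approx 4.0 + 5.4526 \cdot 10^{-6} i$)
$- G = - (\frac{426852743}{106712535} + \frac{184 i \sqrt{10}}{106712535}) = - \frac{426852743}{106712535} - \frac{184 i \sqrt{10}}{106712535}$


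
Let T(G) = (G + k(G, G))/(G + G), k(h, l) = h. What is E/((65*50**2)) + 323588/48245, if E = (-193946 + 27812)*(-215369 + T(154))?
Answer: 86312807055872/391990625 ≈ 2.2019e+5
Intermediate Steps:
T(G) = 1 (T(G) = (G + G)/(G + G) = (2*G)/((2*G)) = (2*G)*(1/(2*G)) = 1)
E = 35779947312 (E = (-193946 + 27812)*(-215369 + 1) = -166134*(-215368) = 35779947312)
E/((65*50**2)) + 323588/48245 = 35779947312/((65*50**2)) + 323588/48245 = 35779947312/((65*2500)) + 323588*(1/48245) = 35779947312/162500 + 323588/48245 = 35779947312*(1/162500) + 323588/48245 = 8944986828/40625 + 323588/48245 = 86312807055872/391990625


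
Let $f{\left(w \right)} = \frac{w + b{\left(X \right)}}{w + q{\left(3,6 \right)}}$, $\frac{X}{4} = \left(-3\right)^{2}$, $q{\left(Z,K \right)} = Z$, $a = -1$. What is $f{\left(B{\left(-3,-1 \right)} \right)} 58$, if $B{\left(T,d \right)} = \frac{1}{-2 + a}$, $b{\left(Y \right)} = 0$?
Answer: $- \frac{29}{4} \approx -7.25$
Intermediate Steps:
$X = 36$ ($X = 4 \left(-3\right)^{2} = 4 \cdot 9 = 36$)
$B{\left(T,d \right)} = - \frac{1}{3}$ ($B{\left(T,d \right)} = \frac{1}{-2 - 1} = \frac{1}{-3} = - \frac{1}{3}$)
$f{\left(w \right)} = \frac{w}{3 + w}$ ($f{\left(w \right)} = \frac{w + 0}{w + 3} = \frac{w}{3 + w}$)
$f{\left(B{\left(-3,-1 \right)} \right)} 58 = - \frac{1}{3 \left(3 - \frac{1}{3}\right)} 58 = - \frac{1}{3 \cdot \frac{8}{3}} \cdot 58 = \left(- \frac{1}{3}\right) \frac{3}{8} \cdot 58 = \left(- \frac{1}{8}\right) 58 = - \frac{29}{4}$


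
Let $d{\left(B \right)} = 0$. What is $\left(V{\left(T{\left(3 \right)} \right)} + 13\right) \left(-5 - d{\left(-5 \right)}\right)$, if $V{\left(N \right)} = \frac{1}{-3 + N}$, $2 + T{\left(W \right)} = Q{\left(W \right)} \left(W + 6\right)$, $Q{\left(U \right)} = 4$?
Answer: $- \frac{2020}{31} \approx -65.161$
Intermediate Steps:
$T{\left(W \right)} = 22 + 4 W$ ($T{\left(W \right)} = -2 + 4 \left(W + 6\right) = -2 + 4 \left(6 + W\right) = -2 + \left(24 + 4 W\right) = 22 + 4 W$)
$\left(V{\left(T{\left(3 \right)} \right)} + 13\right) \left(-5 - d{\left(-5 \right)}\right) = \left(\frac{1}{-3 + \left(22 + 4 \cdot 3\right)} + 13\right) \left(-5 - 0\right) = \left(\frac{1}{-3 + \left(22 + 12\right)} + 13\right) \left(-5 + 0\right) = \left(\frac{1}{-3 + 34} + 13\right) \left(-5\right) = \left(\frac{1}{31} + 13\right) \left(-5\right) = \frac{404}{31} \left(-5\right) = - \frac{2020}{31}$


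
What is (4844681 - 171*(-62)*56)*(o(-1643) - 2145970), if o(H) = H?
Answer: -11679563505909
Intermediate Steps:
(4844681 - 171*(-62)*56)*(o(-1643) - 2145970) = (4844681 - 171*(-62)*56)*(-1643 - 2145970) = (4844681 + 10602*56)*(-2147613) = (4844681 + 593712)*(-2147613) = 5438393*(-2147613) = -11679563505909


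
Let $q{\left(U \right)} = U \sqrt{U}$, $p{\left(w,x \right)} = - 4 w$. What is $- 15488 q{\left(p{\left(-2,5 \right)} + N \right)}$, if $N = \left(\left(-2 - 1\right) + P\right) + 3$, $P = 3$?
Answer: $- 170368 \sqrt{11} \approx -5.6505 \cdot 10^{5}$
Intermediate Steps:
$N = 3$ ($N = \left(\left(-2 - 1\right) + 3\right) + 3 = \left(-3 + 3\right) + 3 = 0 + 3 = 3$)
$q{\left(U \right)} = U^{\frac{3}{2}}$
$- 15488 q{\left(p{\left(-2,5 \right)} + N \right)} = - 15488 \left(\left(-4\right) \left(-2\right) + 3\right)^{\frac{3}{2}} = - 15488 \left(8 + 3\right)^{\frac{3}{2}} = - 15488 \cdot 11^{\frac{3}{2}} = - 15488 \cdot 11 \sqrt{11} = - 170368 \sqrt{11}$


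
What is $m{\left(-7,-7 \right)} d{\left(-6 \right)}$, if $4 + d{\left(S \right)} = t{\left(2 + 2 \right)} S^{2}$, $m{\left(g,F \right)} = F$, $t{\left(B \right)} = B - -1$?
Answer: $-1232$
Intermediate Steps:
$t{\left(B \right)} = 1 + B$ ($t{\left(B \right)} = B + 1 = 1 + B$)
$d{\left(S \right)} = -4 + 5 S^{2}$ ($d{\left(S \right)} = -4 + \left(1 + \left(2 + 2\right)\right) S^{2} = -4 + \left(1 + 4\right) S^{2} = -4 + 5 S^{2}$)
$m{\left(-7,-7 \right)} d{\left(-6 \right)} = - 7 \left(-4 + 5 \left(-6\right)^{2}\right) = - 7 \left(-4 + 5 \cdot 36\right) = - 7 \left(-4 + 180\right) = \left(-7\right) 176 = -1232$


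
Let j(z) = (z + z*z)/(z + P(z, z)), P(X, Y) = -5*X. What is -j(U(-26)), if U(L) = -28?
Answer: -27/4 ≈ -6.7500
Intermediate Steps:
j(z) = -(z + z**2)/(4*z) (j(z) = (z + z*z)/(z - 5*z) = (z + z**2)/((-4*z)) = (z + z**2)*(-1/(4*z)) = -(z + z**2)/(4*z))
-j(U(-26)) = -(-1/4 - 1/4*(-28)) = -(-1/4 + 7) = -1*27/4 = -27/4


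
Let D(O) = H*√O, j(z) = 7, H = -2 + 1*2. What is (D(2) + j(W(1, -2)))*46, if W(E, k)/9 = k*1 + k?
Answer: 322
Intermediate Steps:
H = 0 (H = -2 + 2 = 0)
W(E, k) = 18*k (W(E, k) = 9*(k*1 + k) = 9*(k + k) = 9*(2*k) = 18*k)
D(O) = 0 (D(O) = 0*√O = 0)
(D(2) + j(W(1, -2)))*46 = (0 + 7)*46 = 7*46 = 322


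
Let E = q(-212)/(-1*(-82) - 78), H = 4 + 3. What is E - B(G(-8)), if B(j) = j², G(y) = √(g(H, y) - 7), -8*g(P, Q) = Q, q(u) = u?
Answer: -47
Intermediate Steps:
H = 7
g(P, Q) = -Q/8
G(y) = √(-7 - y/8) (G(y) = √(-y/8 - 7) = √(-7 - y/8))
E = -53 (E = -212/(-1*(-82) - 78) = -212/(82 - 78) = -212/4 = -212*¼ = -53)
E - B(G(-8)) = -53 - (√(-112 - 2*(-8))/4)² = -53 - (√(-112 + 16)/4)² = -53 - (√(-96)/4)² = -53 - ((4*I*√6)/4)² = -53 - (I*√6)² = -53 - 1*(-6) = -53 + 6 = -47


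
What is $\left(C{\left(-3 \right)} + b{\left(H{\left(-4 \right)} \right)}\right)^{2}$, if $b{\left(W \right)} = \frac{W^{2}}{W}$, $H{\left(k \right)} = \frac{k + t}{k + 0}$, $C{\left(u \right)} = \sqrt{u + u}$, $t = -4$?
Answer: $\left(2 + i \sqrt{6}\right)^{2} \approx -2.0 + 9.798 i$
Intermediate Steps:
$C{\left(u \right)} = \sqrt{2} \sqrt{u}$ ($C{\left(u \right)} = \sqrt{2 u} = \sqrt{2} \sqrt{u}$)
$H{\left(k \right)} = \frac{-4 + k}{k}$ ($H{\left(k \right)} = \frac{k - 4}{k + 0} = \frac{-4 + k}{k}$)
$b{\left(W \right)} = W$
$\left(C{\left(-3 \right)} + b{\left(H{\left(-4 \right)} \right)}\right)^{2} = \left(\sqrt{2} \sqrt{-3} + \frac{-4 - 4}{-4}\right)^{2} = \left(\sqrt{2} i \sqrt{3} - -2\right)^{2} = \left(i \sqrt{6} + 2\right)^{2} = \left(2 + i \sqrt{6}\right)^{2}$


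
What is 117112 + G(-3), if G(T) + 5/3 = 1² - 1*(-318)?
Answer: 352288/3 ≈ 1.1743e+5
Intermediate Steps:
G(T) = 952/3 (G(T) = -5/3 + (1² - 1*(-318)) = -5/3 + (1 + 318) = -5/3 + 319 = 952/3)
117112 + G(-3) = 117112 + 952/3 = 352288/3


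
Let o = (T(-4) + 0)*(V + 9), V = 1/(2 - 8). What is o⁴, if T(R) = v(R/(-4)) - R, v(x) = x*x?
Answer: 4931550625/1296 ≈ 3.8052e+6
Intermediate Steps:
v(x) = x²
V = -⅙ (V = 1/(-6) = -⅙ ≈ -0.16667)
T(R) = -R + R²/16 (T(R) = (R/(-4))² - R = (R*(-¼))² - R = (-R/4)² - R = R²/16 - R = -R + R²/16)
o = 265/6 (o = ((1/16)*(-4)*(-16 - 4) + 0)*(-⅙ + 9) = ((1/16)*(-4)*(-20) + 0)*(53/6) = (5 + 0)*(53/6) = 5*(53/6) = 265/6 ≈ 44.167)
o⁴ = (265/6)⁴ = 4931550625/1296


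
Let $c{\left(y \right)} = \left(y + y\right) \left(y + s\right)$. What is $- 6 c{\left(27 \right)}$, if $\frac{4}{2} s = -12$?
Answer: $-6804$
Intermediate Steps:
$s = -6$ ($s = \frac{1}{2} \left(-12\right) = -6$)
$c{\left(y \right)} = 2 y \left(-6 + y\right)$ ($c{\left(y \right)} = \left(y + y\right) \left(y - 6\right) = 2 y \left(-6 + y\right)$)
$- 6 c{\left(27 \right)} = - 6 \cdot 2 \cdot 27 \left(-6 + 27\right) = - 6 \cdot 2 \cdot 27 \cdot 21 = \left(-6\right) 1134 = -6804$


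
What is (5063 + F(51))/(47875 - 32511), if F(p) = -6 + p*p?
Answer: 3829/7682 ≈ 0.49844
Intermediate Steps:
F(p) = -6 + p²
(5063 + F(51))/(47875 - 32511) = (5063 + (-6 + 51²))/(47875 - 32511) = (5063 + (-6 + 2601))/15364 = (5063 + 2595)*(1/15364) = 7658*(1/15364) = 3829/7682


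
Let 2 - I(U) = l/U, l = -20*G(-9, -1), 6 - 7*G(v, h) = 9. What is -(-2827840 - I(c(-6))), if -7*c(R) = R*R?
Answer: 8483531/3 ≈ 2.8278e+6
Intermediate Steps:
G(v, h) = -3/7 (G(v, h) = 6/7 - 1/7*9 = 6/7 - 9/7 = -3/7)
l = 60/7 (l = -20*(-3/7) = 60/7 ≈ 8.5714)
c(R) = -R**2/7 (c(R) = -R*R/7 = -R**2/7)
I(U) = 2 - 60/(7*U)
-(-2827840 - I(c(-6))) = -(-2827840 - (2 - 60/(7*((-1/7*(-6)**2))))) = -(-2827840 - (2 - 60/(7*((-1/7*36))))) = -(-2827840 - (2 - 60/(7*(-36/7)))) = -(-2827840 - (2 - 60/7*(-7/36))) = -(-2827840 - (2 + 5/3)) = -(-2827840 - 1*11/3) = -(-2827840 - 11/3) = -1*(-8483531/3) = 8483531/3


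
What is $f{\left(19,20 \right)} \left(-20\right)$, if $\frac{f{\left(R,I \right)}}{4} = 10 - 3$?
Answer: $-560$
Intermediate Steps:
$f{\left(R,I \right)} = 28$ ($f{\left(R,I \right)} = 4 \left(10 - 3\right) = 4 \cdot 7 = 28$)
$f{\left(19,20 \right)} \left(-20\right) = 28 \left(-20\right) = -560$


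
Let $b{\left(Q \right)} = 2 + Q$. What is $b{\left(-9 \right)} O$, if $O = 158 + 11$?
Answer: $-1183$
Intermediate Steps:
$O = 169$
$b{\left(-9 \right)} O = \left(2 - 9\right) 169 = \left(-7\right) 169 = -1183$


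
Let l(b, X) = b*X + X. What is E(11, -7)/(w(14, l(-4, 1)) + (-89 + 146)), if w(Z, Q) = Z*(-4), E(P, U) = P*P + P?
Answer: 132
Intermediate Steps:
E(P, U) = P + P² (E(P, U) = P² + P = P + P²)
l(b, X) = X + X*b (l(b, X) = X*b + X = X + X*b)
w(Z, Q) = -4*Z
E(11, -7)/(w(14, l(-4, 1)) + (-89 + 146)) = (11*(1 + 11))/(-4*14 + (-89 + 146)) = (11*12)/(-56 + 57) = 132/1 = 132*1 = 132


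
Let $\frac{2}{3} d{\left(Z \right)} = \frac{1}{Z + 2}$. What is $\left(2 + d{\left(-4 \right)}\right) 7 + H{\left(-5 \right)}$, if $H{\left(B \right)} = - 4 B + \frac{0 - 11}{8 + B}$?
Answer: $\frac{301}{12} \approx 25.083$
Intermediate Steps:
$d{\left(Z \right)} = \frac{3}{2 \left(2 + Z\right)}$ ($d{\left(Z \right)} = \frac{3}{2 \left(Z + 2\right)} = \frac{3}{2 \left(2 + Z\right)}$)
$H{\left(B \right)} = - \frac{11}{8 + B} - 4 B$ ($H{\left(B \right)} = - 4 B - \frac{11}{8 + B} = - \frac{11}{8 + B} - 4 B$)
$\left(2 + d{\left(-4 \right)}\right) 7 + H{\left(-5 \right)} = \left(2 + \frac{3}{2 \left(2 - 4\right)}\right) 7 + \frac{-11 - -160 - 4 \left(-5\right)^{2}}{8 - 5} = \left(2 + \frac{3}{2 \left(-2\right)}\right) 7 + \frac{-11 + 160 - 100}{3} = \left(2 + \frac{3}{2} \left(- \frac{1}{2}\right)\right) 7 + \frac{-11 + 160 - 100}{3} = \left(2 - \frac{3}{4}\right) 7 + \frac{1}{3} \cdot 49 = \frac{5}{4} \cdot 7 + \frac{49}{3} = \frac{35}{4} + \frac{49}{3} = \frac{301}{12}$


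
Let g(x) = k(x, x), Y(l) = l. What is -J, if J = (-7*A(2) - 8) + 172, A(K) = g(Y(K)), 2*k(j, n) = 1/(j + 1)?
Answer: -977/6 ≈ -162.83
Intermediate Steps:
k(j, n) = 1/(2*(1 + j)) (k(j, n) = 1/(2*(j + 1)) = 1/(2*(1 + j)))
g(x) = 1/(2*(1 + x))
A(K) = 1/(2*(1 + K))
J = 977/6 (J = (-7/(2*(1 + 2)) - 8) + 172 = (-7/(2*3) - 8) + 172 = (-7*⅙ - 8) + 172 = (-7/6 - 8) + 172 = -55/6 + 172 = 977/6 ≈ 162.83)
-J = -1*977/6 = -977/6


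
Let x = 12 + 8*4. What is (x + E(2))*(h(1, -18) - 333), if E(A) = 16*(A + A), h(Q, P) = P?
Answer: -37908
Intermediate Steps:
x = 44 (x = 12 + 32 = 44)
E(A) = 32*A (E(A) = 16*(2*A) = 32*A)
(x + E(2))*(h(1, -18) - 333) = (44 + 32*2)*(-18 - 333) = (44 + 64)*(-351) = 108*(-351) = -37908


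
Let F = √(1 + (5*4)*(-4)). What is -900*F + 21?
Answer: 21 - 900*I*√79 ≈ 21.0 - 7999.4*I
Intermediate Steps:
F = I*√79 (F = √(1 + 20*(-4)) = √(1 - 80) = √(-79) = I*√79 ≈ 8.8882*I)
-900*F + 21 = -900*I*√79 + 21 = 21 - 900*I*√79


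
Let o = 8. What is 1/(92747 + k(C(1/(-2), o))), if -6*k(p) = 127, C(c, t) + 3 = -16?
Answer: 6/556355 ≈ 1.0784e-5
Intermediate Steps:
C(c, t) = -19 (C(c, t) = -3 - 16 = -19)
k(p) = -127/6 (k(p) = -1/6*127 = -127/6)
1/(92747 + k(C(1/(-2), o))) = 1/(92747 - 127/6) = 1/(556355/6) = 6/556355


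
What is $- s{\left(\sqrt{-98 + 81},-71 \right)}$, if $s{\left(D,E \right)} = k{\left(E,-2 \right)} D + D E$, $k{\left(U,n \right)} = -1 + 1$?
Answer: $71 i \sqrt{17} \approx 292.74 i$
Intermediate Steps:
$k{\left(U,n \right)} = 0$
$s{\left(D,E \right)} = D E$ ($s{\left(D,E \right)} = 0 D + D E = 0 + D E = D E$)
$- s{\left(\sqrt{-98 + 81},-71 \right)} = - \sqrt{-98 + 81} \left(-71\right) = - \sqrt{-17} \left(-71\right) = - i \sqrt{17} \left(-71\right) = - \left(-71\right) i \sqrt{17} = 71 i \sqrt{17}$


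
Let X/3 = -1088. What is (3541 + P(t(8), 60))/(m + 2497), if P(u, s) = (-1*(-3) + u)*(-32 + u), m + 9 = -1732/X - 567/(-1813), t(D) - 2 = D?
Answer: 137584944/105200423 ≈ 1.3078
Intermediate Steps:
X = -3264 (X = 3*(-1088) = -3264)
t(D) = 2 + D
m = -1723853/211344 (m = -9 + (-1732/(-3264) - 567/(-1813)) = -9 + (-1732*(-1/3264) - 567*(-1/1813)) = -9 + (433/816 + 81/259) = -9 + 178243/211344 = -1723853/211344 ≈ -8.1566)
P(u, s) = (-32 + u)*(3 + u) (P(u, s) = (3 + u)*(-32 + u) = (-32 + u)*(3 + u))
(3541 + P(t(8), 60))/(m + 2497) = (3541 + (-96 + (2 + 8)² - 29*(2 + 8)))/(-1723853/211344 + 2497) = (3541 + (-96 + 10² - 29*10))/(526002115/211344) = (3541 + (-96 + 100 - 290))*(211344/526002115) = (3541 - 286)*(211344/526002115) = 3255*(211344/526002115) = 137584944/105200423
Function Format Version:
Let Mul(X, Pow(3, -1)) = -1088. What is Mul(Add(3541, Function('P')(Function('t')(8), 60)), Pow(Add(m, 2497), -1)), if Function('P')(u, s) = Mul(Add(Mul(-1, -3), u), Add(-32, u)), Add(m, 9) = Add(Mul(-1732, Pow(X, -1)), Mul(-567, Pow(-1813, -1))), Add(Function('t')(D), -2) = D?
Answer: Rational(137584944, 105200423) ≈ 1.3078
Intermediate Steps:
X = -3264 (X = Mul(3, -1088) = -3264)
Function('t')(D) = Add(2, D)
m = Rational(-1723853, 211344) (m = Add(-9, Add(Mul(-1732, Pow(-3264, -1)), Mul(-567, Pow(-1813, -1)))) = Add(-9, Add(Mul(-1732, Rational(-1, 3264)), Mul(-567, Rational(-1, 1813)))) = Add(-9, Add(Rational(433, 816), Rational(81, 259))) = Add(-9, Rational(178243, 211344)) = Rational(-1723853, 211344) ≈ -8.1566)
Function('P')(u, s) = Mul(Add(-32, u), Add(3, u)) (Function('P')(u, s) = Mul(Add(3, u), Add(-32, u)) = Mul(Add(-32, u), Add(3, u)))
Mul(Add(3541, Function('P')(Function('t')(8), 60)), Pow(Add(m, 2497), -1)) = Mul(Add(3541, Add(-96, Pow(Add(2, 8), 2), Mul(-29, Add(2, 8)))), Pow(Add(Rational(-1723853, 211344), 2497), -1)) = Mul(Add(3541, Add(-96, Pow(10, 2), Mul(-29, 10))), Pow(Rational(526002115, 211344), -1)) = Mul(Add(3541, Add(-96, 100, -290)), Rational(211344, 526002115)) = Mul(Add(3541, -286), Rational(211344, 526002115)) = Mul(3255, Rational(211344, 526002115)) = Rational(137584944, 105200423)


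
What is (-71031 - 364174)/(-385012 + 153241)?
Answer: 435205/231771 ≈ 1.8777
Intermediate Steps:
(-71031 - 364174)/(-385012 + 153241) = -435205/(-231771) = -435205*(-1/231771) = 435205/231771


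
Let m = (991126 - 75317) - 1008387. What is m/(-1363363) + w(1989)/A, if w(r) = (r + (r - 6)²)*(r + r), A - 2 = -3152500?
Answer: -10668549848222024/2148999565387 ≈ -4964.4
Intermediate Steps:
A = -3152498 (A = 2 - 3152500 = -3152498)
m = -92578 (m = 915809 - 1008387 = -92578)
w(r) = 2*r*(r + (-6 + r)²) (w(r) = (r + (-6 + r)²)*(2*r) = 2*r*(r + (-6 + r)²))
m/(-1363363) + w(1989)/A = -92578/(-1363363) + (2*1989*(1989 + (-6 + 1989)²))/(-3152498) = -92578*(-1/1363363) + (2*1989*(1989 + 1983²))*(-1/3152498) = 92578/1363363 + (2*1989*(1989 + 3932289))*(-1/3152498) = 92578/1363363 + (2*1989*3934278)*(-1/3152498) = 92578/1363363 + 15650557884*(-1/3152498) = 92578/1363363 - 7825278942/1576249 = -10668549848222024/2148999565387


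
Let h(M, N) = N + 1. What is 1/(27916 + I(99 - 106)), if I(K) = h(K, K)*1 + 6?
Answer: 1/27916 ≈ 3.5822e-5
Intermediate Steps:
h(M, N) = 1 + N
I(K) = 7 + K (I(K) = (1 + K)*1 + 6 = (1 + K) + 6 = 7 + K)
1/(27916 + I(99 - 106)) = 1/(27916 + (7 + (99 - 106))) = 1/(27916 + (7 - 7)) = 1/(27916 + 0) = 1/27916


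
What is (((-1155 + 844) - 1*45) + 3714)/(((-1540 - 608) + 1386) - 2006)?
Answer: -1679/1384 ≈ -1.2132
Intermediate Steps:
(((-1155 + 844) - 1*45) + 3714)/(((-1540 - 608) + 1386) - 2006) = ((-311 - 45) + 3714)/((-2148 + 1386) - 2006) = (-356 + 3714)/(-762 - 2006) = 3358/(-2768) = 3358*(-1/2768) = -1679/1384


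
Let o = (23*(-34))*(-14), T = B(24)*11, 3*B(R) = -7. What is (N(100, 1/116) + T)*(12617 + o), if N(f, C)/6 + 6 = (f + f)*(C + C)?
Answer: -28003075/29 ≈ -9.6562e+5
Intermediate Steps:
B(R) = -7/3 (B(R) = (⅓)*(-7) = -7/3)
T = -77/3 (T = -7/3*11 = -77/3 ≈ -25.667)
N(f, C) = -36 + 24*C*f (N(f, C) = -36 + 6*((f + f)*(C + C)) = -36 + 6*((2*f)*(2*C)) = -36 + 6*(4*C*f) = -36 + 24*C*f)
o = 10948 (o = -782*(-14) = 10948)
(N(100, 1/116) + T)*(12617 + o) = ((-36 + 24*100/116) - 77/3)*(12617 + 10948) = ((-36 + 24*(1/116)*100) - 77/3)*23565 = ((-36 + 600/29) - 77/3)*23565 = (-444/29 - 77/3)*23565 = -3565/87*23565 = -28003075/29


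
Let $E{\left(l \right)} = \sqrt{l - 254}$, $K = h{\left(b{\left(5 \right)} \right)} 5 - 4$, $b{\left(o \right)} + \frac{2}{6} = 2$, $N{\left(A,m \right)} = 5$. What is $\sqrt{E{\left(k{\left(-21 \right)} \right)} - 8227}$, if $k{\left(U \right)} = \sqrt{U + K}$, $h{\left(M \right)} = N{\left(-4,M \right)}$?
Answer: $\sqrt{-8227 + i \sqrt{254}} \approx 0.0879 + 90.703 i$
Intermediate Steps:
$b{\left(o \right)} = \frac{5}{3}$ ($b{\left(o \right)} = - \frac{1}{3} + 2 = \frac{5}{3}$)
$h{\left(M \right)} = 5$
$K = 21$ ($K = 5 \cdot 5 - 4 = 25 - 4 = 21$)
$k{\left(U \right)} = \sqrt{21 + U}$ ($k{\left(U \right)} = \sqrt{U + 21} = \sqrt{21 + U}$)
$E{\left(l \right)} = \sqrt{-254 + l}$
$\sqrt{E{\left(k{\left(-21 \right)} \right)} - 8227} = \sqrt{\sqrt{-254 + \sqrt{21 - 21}} - 8227} = \sqrt{\sqrt{-254 + \sqrt{0}} - 8227} = \sqrt{\sqrt{-254 + 0} - 8227} = \sqrt{\sqrt{-254} - 8227} = \sqrt{i \sqrt{254} - 8227} = \sqrt{-8227 + i \sqrt{254}}$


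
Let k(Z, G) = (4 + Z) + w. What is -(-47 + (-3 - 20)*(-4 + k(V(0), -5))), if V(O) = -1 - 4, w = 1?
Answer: -45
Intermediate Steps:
V(O) = -5
k(Z, G) = 5 + Z (k(Z, G) = (4 + Z) + 1 = 5 + Z)
-(-47 + (-3 - 20)*(-4 + k(V(0), -5))) = -(-47 + (-3 - 20)*(-4 + (5 - 5))) = -(-47 - 23*(-4 + 0)) = -(-47 - 23*(-4)) = -(-47 + 92) = -1*45 = -45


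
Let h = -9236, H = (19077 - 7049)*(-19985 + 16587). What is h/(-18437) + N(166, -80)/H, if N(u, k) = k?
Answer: 47185920118/94192660241 ≈ 0.50095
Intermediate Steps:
H = -40871144 (H = 12028*(-3398) = -40871144)
h/(-18437) + N(166, -80)/H = -9236/(-18437) - 80/(-40871144) = -9236*(-1/18437) - 80*(-1/40871144) = 9236/18437 + 10/5108893 = 47185920118/94192660241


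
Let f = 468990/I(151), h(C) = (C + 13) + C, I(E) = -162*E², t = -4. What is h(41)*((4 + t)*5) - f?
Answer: 2895/22801 ≈ 0.12697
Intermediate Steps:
h(C) = 13 + 2*C (h(C) = (13 + C) + C = 13 + 2*C)
f = -2895/22801 (f = 468990/((-162*151²)) = 468990/((-162*22801)) = 468990/(-3693762) = 468990*(-1/3693762) = -2895/22801 ≈ -0.12697)
h(41)*((4 + t)*5) - f = (13 + 2*41)*((4 - 4)*5) - 1*(-2895/22801) = (13 + 82)*(0*5) + 2895/22801 = 95*0 + 2895/22801 = 0 + 2895/22801 = 2895/22801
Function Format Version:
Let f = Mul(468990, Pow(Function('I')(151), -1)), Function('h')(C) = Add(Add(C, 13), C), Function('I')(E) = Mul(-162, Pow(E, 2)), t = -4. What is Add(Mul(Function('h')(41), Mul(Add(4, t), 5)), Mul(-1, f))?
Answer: Rational(2895, 22801) ≈ 0.12697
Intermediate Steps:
Function('h')(C) = Add(13, Mul(2, C)) (Function('h')(C) = Add(Add(13, C), C) = Add(13, Mul(2, C)))
f = Rational(-2895, 22801) (f = Mul(468990, Pow(Mul(-162, Pow(151, 2)), -1)) = Mul(468990, Pow(Mul(-162, 22801), -1)) = Mul(468990, Pow(-3693762, -1)) = Mul(468990, Rational(-1, 3693762)) = Rational(-2895, 22801) ≈ -0.12697)
Add(Mul(Function('h')(41), Mul(Add(4, t), 5)), Mul(-1, f)) = Add(Mul(Add(13, Mul(2, 41)), Mul(Add(4, -4), 5)), Mul(-1, Rational(-2895, 22801))) = Add(Mul(Add(13, 82), Mul(0, 5)), Rational(2895, 22801)) = Add(Mul(95, 0), Rational(2895, 22801)) = Add(0, Rational(2895, 22801)) = Rational(2895, 22801)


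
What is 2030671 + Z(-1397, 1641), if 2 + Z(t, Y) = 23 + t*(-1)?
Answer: 2032089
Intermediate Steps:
Z(t, Y) = 21 - t (Z(t, Y) = -2 + (23 + t*(-1)) = -2 + (23 - t) = 21 - t)
2030671 + Z(-1397, 1641) = 2030671 + (21 - 1*(-1397)) = 2030671 + (21 + 1397) = 2030671 + 1418 = 2032089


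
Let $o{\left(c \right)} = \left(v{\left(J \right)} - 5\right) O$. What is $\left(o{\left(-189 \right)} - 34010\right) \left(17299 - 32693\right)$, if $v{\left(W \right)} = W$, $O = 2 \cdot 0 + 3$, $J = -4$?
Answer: $523965578$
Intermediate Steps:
$O = 3$ ($O = 0 + 3 = 3$)
$o{\left(c \right)} = -27$ ($o{\left(c \right)} = \left(-4 - 5\right) 3 = \left(-9\right) 3 = -27$)
$\left(o{\left(-189 \right)} - 34010\right) \left(17299 - 32693\right) = \left(-27 - 34010\right) \left(17299 - 32693\right) = \left(-34037\right) \left(-15394\right) = 523965578$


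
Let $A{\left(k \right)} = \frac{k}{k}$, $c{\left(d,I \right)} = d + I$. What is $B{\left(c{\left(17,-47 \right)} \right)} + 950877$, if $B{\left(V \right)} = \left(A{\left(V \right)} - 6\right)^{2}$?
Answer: $950902$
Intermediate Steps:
$c{\left(d,I \right)} = I + d$
$A{\left(k \right)} = 1$
$B{\left(V \right)} = 25$ ($B{\left(V \right)} = \left(1 - 6\right)^{2} = \left(-5\right)^{2} = 25$)
$B{\left(c{\left(17,-47 \right)} \right)} + 950877 = 25 + 950877 = 950902$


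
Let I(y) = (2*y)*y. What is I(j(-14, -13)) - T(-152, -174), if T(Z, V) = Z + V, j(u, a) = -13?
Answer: 664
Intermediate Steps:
T(Z, V) = V + Z
I(y) = 2*y²
I(j(-14, -13)) - T(-152, -174) = 2*(-13)² - (-174 - 152) = 2*169 - 1*(-326) = 338 + 326 = 664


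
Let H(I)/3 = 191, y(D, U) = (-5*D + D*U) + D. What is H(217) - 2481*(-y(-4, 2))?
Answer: 20421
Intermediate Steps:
y(D, U) = -4*D + D*U
H(I) = 573 (H(I) = 3*191 = 573)
H(217) - 2481*(-y(-4, 2)) = 573 - 2481*(-(-4)*(-4 + 2)) = 573 - 2481*(-(-4)*(-2)) = 573 - 2481*(-1*8) = 573 - 2481*(-8) = 573 - 1*(-19848) = 573 + 19848 = 20421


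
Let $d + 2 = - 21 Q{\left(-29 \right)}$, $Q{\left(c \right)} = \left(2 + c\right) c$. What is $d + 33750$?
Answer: $17305$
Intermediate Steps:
$Q{\left(c \right)} = c \left(2 + c\right)$
$d = -16445$ ($d = -2 - 21 \left(- 29 \left(2 - 29\right)\right) = -2 - 21 \left(\left(-29\right) \left(-27\right)\right) = -2 - 16443 = -16445$)
$d + 33750 = -16445 + 33750 = 17305$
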